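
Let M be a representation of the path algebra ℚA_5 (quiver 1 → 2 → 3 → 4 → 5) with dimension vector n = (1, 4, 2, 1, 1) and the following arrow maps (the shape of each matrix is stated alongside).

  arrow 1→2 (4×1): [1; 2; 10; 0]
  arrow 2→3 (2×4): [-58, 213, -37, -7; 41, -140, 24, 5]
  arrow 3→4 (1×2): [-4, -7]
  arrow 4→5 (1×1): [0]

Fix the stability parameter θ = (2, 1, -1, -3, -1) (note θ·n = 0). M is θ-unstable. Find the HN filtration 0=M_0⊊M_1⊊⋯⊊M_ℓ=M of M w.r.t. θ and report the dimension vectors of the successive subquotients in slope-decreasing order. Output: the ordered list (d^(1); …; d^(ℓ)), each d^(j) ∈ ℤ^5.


Interval decomposition of M: I[1,4], I[2,2]^2, I[2,3], I[5,5].
HN type (ℓ=4): μ^(1)=1; μ^(2)=0; μ^(3)=-1/4; μ^(4)=-1

((0, 2, 0, 0, 0); (0, 1, 1, 0, 0); (1, 1, 1, 1, 0); (0, 0, 0, 0, 1))


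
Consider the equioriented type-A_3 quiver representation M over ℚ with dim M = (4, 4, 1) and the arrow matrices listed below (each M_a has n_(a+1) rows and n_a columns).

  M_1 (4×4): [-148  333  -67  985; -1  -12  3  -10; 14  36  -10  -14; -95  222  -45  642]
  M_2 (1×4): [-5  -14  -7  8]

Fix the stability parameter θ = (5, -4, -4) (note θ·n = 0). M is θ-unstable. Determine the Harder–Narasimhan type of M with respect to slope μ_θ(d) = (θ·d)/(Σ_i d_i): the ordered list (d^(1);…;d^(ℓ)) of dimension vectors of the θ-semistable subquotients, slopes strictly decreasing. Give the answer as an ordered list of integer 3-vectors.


Via rank(M_{q-1}∘⋯∘M_p): M ≅ I[1,1], I[1,2]^2, I[1,3], I[2,2].
μ_θ-semistable layers: μ^(1)=5; μ^(2)=1/2; μ^(3)=-1; μ^(4)=-4

((1, 0, 0); (2, 2, 0); (1, 1, 1); (0, 1, 0))


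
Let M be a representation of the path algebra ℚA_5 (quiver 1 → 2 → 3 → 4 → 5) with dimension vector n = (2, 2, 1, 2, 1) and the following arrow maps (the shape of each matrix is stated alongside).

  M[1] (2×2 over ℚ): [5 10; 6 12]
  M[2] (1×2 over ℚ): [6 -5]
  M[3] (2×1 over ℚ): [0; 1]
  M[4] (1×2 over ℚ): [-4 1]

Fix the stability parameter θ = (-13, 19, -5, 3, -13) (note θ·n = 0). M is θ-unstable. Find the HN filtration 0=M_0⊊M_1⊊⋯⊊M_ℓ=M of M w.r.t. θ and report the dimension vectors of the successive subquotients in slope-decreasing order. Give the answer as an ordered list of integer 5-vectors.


Via rank(M_{q-1}∘⋯∘M_p): M ≅ I[1,1], I[1,2], I[2,5], I[4,4].
μ_θ-semistable layers: μ^(1)=19; μ^(2)=3; μ^(3)=1; μ^(4)=-13

((0, 1, 0, 0, 0); (0, 0, 0, 1, 0); (0, 1, 1, 1, 1); (2, 0, 0, 0, 0))


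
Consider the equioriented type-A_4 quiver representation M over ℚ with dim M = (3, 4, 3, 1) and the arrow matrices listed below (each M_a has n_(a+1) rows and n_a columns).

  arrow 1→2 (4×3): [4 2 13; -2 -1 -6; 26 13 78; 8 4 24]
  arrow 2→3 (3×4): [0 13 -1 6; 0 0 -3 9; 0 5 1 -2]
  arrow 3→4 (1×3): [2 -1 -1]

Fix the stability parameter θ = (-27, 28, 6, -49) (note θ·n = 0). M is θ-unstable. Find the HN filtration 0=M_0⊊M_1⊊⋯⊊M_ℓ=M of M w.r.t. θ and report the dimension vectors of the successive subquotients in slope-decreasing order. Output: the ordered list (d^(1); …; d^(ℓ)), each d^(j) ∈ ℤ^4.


Barcode: M ≅ I[1,1], I[1,2], I[1,4], I[2,3]^2. HN layers by μ_θ (4 steps, strictly decreasing):
  μ^(1)=28; μ^(2)=17; μ^(3)=-5; μ^(4)=-27

((0, 1, 0, 0); (0, 2, 2, 0); (0, 1, 1, 1); (3, 0, 0, 0))


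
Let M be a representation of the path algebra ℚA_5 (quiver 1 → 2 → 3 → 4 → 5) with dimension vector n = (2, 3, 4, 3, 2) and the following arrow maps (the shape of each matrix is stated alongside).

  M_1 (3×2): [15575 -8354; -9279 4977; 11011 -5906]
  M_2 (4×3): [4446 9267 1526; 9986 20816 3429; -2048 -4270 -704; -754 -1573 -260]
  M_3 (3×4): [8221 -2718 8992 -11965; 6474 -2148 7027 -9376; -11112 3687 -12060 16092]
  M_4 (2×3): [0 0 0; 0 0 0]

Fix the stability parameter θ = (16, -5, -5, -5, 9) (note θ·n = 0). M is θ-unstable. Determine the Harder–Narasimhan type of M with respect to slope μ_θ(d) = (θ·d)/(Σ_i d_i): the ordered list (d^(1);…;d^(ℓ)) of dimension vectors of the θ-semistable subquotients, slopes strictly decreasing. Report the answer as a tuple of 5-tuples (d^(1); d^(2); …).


Interval decomposition of M: I[1,4]^2, I[2,4], I[3,3], I[5,5]^2.
HN type (ℓ=3): μ^(1)=9; μ^(2)=1/4; μ^(3)=-5

((0, 0, 0, 0, 2); (2, 2, 2, 2, 0); (0, 1, 2, 1, 0))


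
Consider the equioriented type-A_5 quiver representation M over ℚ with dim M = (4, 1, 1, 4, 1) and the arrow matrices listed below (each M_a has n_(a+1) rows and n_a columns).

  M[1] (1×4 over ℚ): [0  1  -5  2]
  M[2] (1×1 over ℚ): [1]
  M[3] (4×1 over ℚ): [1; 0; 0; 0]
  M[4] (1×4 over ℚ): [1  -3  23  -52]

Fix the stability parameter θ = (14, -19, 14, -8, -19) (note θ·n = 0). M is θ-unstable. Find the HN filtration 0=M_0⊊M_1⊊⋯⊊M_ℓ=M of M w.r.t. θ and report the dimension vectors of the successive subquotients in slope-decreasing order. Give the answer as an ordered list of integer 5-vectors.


Via rank(M_{q-1}∘⋯∘M_p): M ≅ I[1,1]^3, I[1,5], I[4,4]^3.
μ_θ-semistable layers: μ^(1)=14; μ^(2)=-18/5; μ^(3)=-8

((3, 0, 0, 0, 0); (1, 1, 1, 1, 1); (0, 0, 0, 3, 0))


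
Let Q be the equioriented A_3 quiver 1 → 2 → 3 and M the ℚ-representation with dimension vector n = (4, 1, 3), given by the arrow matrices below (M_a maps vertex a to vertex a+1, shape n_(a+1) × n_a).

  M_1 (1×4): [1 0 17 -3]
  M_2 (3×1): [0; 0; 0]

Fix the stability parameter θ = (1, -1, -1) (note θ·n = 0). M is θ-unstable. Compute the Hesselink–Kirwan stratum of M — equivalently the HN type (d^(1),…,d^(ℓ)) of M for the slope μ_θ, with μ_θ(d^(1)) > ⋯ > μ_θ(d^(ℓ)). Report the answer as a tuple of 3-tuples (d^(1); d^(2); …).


Barcode: M ≅ I[1,1]^3, I[1,2], I[3,3]^3. HN layers by μ_θ (3 steps, strictly decreasing):
  μ^(1)=1; μ^(2)=0; μ^(3)=-1

((3, 0, 0); (1, 1, 0); (0, 0, 3))


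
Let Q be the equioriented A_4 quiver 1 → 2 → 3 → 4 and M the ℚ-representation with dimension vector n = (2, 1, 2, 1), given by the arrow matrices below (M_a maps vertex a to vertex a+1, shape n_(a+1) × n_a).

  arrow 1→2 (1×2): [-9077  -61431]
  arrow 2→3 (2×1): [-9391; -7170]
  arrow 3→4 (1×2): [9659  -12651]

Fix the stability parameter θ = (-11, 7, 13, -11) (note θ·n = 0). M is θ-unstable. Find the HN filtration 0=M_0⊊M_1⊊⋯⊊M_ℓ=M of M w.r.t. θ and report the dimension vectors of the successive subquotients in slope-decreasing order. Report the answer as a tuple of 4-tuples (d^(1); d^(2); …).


Via rank(M_{q-1}∘⋯∘M_p): M ≅ I[1,1], I[1,4], I[3,3].
μ_θ-semistable layers: μ^(1)=13; μ^(2)=3; μ^(3)=-11

((0, 0, 1, 0); (0, 1, 1, 1); (2, 0, 0, 0))


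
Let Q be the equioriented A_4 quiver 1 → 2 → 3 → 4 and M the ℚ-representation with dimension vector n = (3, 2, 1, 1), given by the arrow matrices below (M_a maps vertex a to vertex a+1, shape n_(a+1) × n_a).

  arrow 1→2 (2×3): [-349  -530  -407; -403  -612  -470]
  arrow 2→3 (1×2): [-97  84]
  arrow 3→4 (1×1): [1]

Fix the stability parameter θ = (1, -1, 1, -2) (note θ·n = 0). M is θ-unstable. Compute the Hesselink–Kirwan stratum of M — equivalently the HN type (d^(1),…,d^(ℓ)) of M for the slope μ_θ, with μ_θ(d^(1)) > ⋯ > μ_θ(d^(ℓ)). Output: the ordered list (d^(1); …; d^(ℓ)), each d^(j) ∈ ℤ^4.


Barcode: M ≅ I[1,1], I[1,2], I[1,4]. HN layers by μ_θ (3 steps, strictly decreasing):
  μ^(1)=1; μ^(2)=0; μ^(3)=-1/4

((1, 0, 0, 0); (1, 1, 0, 0); (1, 1, 1, 1))


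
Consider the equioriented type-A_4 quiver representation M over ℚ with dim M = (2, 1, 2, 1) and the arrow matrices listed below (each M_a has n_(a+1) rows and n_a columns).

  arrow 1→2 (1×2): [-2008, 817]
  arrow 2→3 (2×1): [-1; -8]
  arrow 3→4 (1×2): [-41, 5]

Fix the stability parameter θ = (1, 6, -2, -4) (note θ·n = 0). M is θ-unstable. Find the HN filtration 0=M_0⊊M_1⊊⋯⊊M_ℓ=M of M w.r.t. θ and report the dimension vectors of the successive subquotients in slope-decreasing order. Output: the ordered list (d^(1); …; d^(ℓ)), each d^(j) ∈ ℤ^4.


Interval decomposition of M: I[1,1], I[1,4], I[3,3].
HN type (ℓ=3): μ^(1)=1; μ^(2)=1/4; μ^(3)=-2

((1, 0, 0, 0); (1, 1, 1, 1); (0, 0, 1, 0))


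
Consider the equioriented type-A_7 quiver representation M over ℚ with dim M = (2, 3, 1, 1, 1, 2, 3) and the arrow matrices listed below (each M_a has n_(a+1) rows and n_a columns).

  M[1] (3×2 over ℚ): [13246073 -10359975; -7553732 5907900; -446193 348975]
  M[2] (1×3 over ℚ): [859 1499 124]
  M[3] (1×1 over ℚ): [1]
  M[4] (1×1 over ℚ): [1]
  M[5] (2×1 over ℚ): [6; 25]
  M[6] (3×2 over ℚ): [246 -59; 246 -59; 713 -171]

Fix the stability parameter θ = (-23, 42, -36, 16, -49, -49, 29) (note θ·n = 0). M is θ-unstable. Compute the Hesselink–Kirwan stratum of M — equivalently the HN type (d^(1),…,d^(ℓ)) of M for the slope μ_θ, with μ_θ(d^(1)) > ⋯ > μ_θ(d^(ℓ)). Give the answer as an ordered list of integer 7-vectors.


Barcode: M ≅ I[1,1], I[1,7], I[2,2]^2, I[6,7], I[7,7]. HN layers by μ_θ (5 steps, strictly decreasing):
  μ^(1)=42; μ^(2)=29; μ^(3)=-76/5; μ^(4)=-23; μ^(5)=-49

((0, 2, 0, 0, 0, 0, 0); (0, 0, 0, 0, 0, 0, 3); (0, 1, 1, 1, 1, 1, 0); (2, 0, 0, 0, 0, 0, 0); (0, 0, 0, 0, 0, 1, 0))


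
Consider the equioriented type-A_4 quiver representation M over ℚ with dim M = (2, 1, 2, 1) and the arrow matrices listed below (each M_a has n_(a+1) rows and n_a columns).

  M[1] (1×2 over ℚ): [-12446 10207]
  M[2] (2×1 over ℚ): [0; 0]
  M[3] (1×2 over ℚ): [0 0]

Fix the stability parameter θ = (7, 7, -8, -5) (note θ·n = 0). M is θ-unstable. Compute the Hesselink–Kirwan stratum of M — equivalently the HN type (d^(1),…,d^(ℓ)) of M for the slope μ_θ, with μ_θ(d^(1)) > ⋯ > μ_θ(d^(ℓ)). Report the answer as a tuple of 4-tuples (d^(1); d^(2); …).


Via rank(M_{q-1}∘⋯∘M_p): M ≅ I[1,1], I[1,2], I[3,3]^2, I[4,4].
μ_θ-semistable layers: μ^(1)=7; μ^(2)=-5; μ^(3)=-8

((2, 1, 0, 0); (0, 0, 0, 1); (0, 0, 2, 0))


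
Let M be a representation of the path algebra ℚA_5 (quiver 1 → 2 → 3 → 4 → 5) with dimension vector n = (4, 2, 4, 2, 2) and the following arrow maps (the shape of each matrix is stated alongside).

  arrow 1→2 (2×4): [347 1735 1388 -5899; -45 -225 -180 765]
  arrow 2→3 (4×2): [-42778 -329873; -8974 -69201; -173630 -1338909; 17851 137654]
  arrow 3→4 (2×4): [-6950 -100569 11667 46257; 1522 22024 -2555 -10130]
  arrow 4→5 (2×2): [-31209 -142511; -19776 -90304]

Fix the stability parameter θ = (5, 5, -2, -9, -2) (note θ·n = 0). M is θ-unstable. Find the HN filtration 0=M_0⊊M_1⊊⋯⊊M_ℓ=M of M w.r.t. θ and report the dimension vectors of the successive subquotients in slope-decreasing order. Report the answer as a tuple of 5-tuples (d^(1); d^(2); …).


Interval decomposition of M: I[1,1]^3, I[1,4], I[2,5], I[3,3]^2, I[5,5].
HN type (ℓ=3): μ^(1)=5; μ^(2)=-1/4; μ^(3)=-2

((3, 0, 0, 0, 0); (1, 1, 1, 1, 0); (0, 1, 3, 1, 2))


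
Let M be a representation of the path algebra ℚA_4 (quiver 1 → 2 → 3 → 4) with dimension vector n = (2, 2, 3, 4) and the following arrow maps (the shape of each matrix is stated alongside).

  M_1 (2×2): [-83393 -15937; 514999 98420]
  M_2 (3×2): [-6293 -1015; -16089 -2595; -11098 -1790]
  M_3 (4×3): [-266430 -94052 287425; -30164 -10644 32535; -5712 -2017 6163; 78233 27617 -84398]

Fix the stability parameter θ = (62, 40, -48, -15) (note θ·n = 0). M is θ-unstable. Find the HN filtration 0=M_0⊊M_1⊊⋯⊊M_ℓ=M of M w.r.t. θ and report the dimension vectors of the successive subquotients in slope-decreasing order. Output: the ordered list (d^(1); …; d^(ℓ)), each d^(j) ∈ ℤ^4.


Via rank(M_{q-1}∘⋯∘M_p): M ≅ I[1,2], I[1,4], I[3,4]^2, I[4,4].
μ_θ-semistable layers: μ^(1)=51; μ^(2)=39/4; μ^(3)=-15; μ^(4)=-48

((1, 1, 0, 0); (1, 1, 1, 1); (0, 0, 0, 3); (0, 0, 2, 0))


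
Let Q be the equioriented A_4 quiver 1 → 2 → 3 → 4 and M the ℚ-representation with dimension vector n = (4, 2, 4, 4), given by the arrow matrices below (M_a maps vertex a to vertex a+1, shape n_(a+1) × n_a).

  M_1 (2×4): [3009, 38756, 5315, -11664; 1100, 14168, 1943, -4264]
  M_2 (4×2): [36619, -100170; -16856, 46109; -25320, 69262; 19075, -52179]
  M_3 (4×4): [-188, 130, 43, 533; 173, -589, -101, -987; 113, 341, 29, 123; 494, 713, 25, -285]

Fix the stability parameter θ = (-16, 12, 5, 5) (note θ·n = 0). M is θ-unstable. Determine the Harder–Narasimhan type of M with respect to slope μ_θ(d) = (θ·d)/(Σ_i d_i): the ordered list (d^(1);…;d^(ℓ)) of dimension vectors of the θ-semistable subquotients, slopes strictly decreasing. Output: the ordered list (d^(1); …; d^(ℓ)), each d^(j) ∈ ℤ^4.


Barcode: M ≅ I[1,1]^2, I[1,4]^2, I[3,3], I[3,4], I[4,4]. HN layers by μ_θ (3 steps, strictly decreasing):
  μ^(1)=22/3; μ^(2)=5; μ^(3)=-16

((0, 2, 2, 2); (0, 0, 2, 2); (4, 0, 0, 0))


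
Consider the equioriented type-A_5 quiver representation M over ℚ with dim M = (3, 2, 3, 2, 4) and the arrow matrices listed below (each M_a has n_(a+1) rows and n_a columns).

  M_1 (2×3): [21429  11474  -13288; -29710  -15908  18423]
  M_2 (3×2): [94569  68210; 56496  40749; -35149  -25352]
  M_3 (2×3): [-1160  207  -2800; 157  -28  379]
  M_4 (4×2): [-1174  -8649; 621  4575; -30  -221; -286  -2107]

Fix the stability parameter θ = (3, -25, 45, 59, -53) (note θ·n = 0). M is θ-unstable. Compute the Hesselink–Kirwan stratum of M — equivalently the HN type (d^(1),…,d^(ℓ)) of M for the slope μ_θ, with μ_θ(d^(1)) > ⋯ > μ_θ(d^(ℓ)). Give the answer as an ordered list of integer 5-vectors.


Via rank(M_{q-1}∘⋯∘M_p): M ≅ I[1,1], I[1,5]^2, I[3,3], I[5,5]^2.
μ_θ-semistable layers: μ^(1)=45; μ^(2)=17; μ^(3)=3; μ^(4)=-11; μ^(5)=-53

((0, 0, 1, 0, 0); (0, 0, 2, 2, 2); (1, 0, 0, 0, 0); (2, 2, 0, 0, 0); (0, 0, 0, 0, 2))


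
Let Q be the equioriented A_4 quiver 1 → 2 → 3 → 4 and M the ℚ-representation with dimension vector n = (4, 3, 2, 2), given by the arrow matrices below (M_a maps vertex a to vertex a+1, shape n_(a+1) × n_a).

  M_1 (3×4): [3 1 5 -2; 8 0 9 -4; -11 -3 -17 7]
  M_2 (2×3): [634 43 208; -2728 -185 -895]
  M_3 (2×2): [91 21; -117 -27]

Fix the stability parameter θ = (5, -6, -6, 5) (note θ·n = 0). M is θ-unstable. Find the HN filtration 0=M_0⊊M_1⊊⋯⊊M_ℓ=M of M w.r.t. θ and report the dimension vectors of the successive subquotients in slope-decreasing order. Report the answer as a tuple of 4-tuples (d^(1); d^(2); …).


Interval decomposition of M: I[1,1], I[1,2], I[1,3], I[1,4], I[4,4].
HN type (ℓ=3): μ^(1)=5; μ^(2)=-1/2; μ^(3)=-7/3

((1, 0, 0, 2); (1, 1, 0, 0); (2, 2, 2, 0))


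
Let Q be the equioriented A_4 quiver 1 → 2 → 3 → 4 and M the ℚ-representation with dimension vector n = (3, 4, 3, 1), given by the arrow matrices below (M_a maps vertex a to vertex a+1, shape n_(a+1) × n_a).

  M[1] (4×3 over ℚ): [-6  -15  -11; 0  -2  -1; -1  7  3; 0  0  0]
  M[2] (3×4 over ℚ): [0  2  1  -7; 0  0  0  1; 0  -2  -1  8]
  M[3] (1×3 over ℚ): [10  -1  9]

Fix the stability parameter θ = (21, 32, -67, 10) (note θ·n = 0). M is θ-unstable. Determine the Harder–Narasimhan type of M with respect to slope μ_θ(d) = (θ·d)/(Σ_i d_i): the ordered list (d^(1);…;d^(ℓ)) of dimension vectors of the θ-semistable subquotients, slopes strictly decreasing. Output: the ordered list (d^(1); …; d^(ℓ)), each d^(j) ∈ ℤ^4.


Interval decomposition of M: I[1,2]^2, I[1,4], I[2,3], I[3,3].
HN type (ℓ=6): μ^(1)=32; μ^(2)=21; μ^(3)=10; μ^(4)=-14/3; μ^(5)=-35/2; μ^(6)=-67

((0, 2, 0, 0); (2, 0, 0, 0); (0, 0, 0, 1); (1, 1, 1, 0); (0, 1, 1, 0); (0, 0, 1, 0))


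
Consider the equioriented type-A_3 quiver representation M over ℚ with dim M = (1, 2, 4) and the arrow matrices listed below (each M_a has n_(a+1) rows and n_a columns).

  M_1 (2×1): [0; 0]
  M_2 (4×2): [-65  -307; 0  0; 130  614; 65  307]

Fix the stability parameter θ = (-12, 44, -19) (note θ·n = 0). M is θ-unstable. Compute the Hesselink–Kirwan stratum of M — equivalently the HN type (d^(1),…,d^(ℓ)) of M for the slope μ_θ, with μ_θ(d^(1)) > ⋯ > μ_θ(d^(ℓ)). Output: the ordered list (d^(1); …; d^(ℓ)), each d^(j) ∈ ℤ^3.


Barcode: M ≅ I[1,1], I[2,2], I[2,3], I[3,3]^3. HN layers by μ_θ (4 steps, strictly decreasing):
  μ^(1)=44; μ^(2)=25/2; μ^(3)=-12; μ^(4)=-19

((0, 1, 0); (0, 1, 1); (1, 0, 0); (0, 0, 3))


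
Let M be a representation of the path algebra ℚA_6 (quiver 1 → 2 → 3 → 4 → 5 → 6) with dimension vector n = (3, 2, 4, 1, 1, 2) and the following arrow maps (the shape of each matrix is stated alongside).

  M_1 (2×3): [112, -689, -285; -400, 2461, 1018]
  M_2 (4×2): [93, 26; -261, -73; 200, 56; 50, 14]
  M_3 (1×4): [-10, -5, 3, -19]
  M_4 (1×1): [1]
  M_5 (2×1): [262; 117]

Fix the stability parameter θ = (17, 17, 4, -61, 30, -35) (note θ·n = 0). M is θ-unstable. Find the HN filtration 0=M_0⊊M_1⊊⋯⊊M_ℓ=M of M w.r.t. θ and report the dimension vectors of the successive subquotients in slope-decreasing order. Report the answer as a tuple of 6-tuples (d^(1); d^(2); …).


Via rank(M_{q-1}∘⋯∘M_p): M ≅ I[1,1], I[1,3], I[1,6], I[3,3]^2, I[6,6].
μ_θ-semistable layers: μ^(1)=17; μ^(2)=38/3; μ^(3)=4; μ^(4)=-5/2; μ^(5)=-23/4; μ^(6)=-35

((1, 0, 0, 0, 0, 0); (1, 1, 1, 0, 0, 0); (0, 0, 2, 0, 0, 0); (0, 0, 0, 0, 1, 1); (1, 1, 1, 1, 0, 0); (0, 0, 0, 0, 0, 1))


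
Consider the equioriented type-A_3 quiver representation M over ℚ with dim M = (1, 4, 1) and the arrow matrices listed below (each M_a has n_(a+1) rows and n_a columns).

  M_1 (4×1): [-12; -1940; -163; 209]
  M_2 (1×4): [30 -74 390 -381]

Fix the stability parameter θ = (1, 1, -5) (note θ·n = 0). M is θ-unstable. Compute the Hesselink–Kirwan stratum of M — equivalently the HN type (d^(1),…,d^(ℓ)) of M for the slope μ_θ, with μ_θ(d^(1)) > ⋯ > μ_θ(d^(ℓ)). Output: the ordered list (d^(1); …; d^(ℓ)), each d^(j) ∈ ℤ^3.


Interval decomposition of M: I[1,3], I[2,2]^3.
HN type (ℓ=2): μ^(1)=1; μ^(2)=-1

((0, 3, 0); (1, 1, 1))


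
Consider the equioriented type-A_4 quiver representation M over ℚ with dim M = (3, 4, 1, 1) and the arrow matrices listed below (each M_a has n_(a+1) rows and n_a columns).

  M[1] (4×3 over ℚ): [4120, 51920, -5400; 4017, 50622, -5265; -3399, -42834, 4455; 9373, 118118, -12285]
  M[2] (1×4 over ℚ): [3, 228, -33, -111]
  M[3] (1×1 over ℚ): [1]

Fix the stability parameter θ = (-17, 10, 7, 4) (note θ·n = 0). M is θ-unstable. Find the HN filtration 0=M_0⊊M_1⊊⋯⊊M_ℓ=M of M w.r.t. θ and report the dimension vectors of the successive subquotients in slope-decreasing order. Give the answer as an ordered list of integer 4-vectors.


Via rank(M_{q-1}∘⋯∘M_p): M ≅ I[1,1]^2, I[1,2], I[2,2]^2, I[2,4].
μ_θ-semistable layers: μ^(1)=10; μ^(2)=7; μ^(3)=-17

((0, 3, 0, 0); (0, 1, 1, 1); (3, 0, 0, 0))


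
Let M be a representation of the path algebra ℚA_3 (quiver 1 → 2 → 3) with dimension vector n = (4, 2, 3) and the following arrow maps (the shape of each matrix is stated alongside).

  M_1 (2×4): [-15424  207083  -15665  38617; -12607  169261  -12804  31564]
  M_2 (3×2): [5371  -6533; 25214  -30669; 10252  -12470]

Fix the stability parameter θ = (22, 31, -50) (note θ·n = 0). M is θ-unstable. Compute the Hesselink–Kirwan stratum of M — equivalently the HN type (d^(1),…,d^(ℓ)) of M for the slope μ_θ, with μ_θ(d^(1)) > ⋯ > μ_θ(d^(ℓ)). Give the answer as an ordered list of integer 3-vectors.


Interval decomposition of M: I[1,1]^2, I[1,3]^2, I[3,3].
HN type (ℓ=3): μ^(1)=22; μ^(2)=1; μ^(3)=-50

((2, 0, 0); (2, 2, 2); (0, 0, 1))


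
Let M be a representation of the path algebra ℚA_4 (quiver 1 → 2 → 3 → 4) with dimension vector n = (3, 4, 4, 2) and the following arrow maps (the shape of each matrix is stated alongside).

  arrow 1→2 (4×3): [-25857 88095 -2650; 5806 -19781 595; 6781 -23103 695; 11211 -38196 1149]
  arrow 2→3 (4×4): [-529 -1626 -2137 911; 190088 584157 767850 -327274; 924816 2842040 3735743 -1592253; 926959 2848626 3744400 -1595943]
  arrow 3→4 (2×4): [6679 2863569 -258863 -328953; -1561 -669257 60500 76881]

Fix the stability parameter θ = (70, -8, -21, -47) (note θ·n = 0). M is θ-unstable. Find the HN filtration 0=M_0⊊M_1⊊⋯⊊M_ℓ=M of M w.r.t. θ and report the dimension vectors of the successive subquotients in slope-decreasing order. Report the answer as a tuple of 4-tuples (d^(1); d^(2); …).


Barcode: M ≅ I[1,3], I[1,4]^2, I[2,3]. HN layers by μ_θ (3 steps, strictly decreasing):
  μ^(1)=41/3; μ^(2)=-3/2; μ^(3)=-29/2

((1, 1, 1, 0); (2, 2, 2, 2); (0, 1, 1, 0))


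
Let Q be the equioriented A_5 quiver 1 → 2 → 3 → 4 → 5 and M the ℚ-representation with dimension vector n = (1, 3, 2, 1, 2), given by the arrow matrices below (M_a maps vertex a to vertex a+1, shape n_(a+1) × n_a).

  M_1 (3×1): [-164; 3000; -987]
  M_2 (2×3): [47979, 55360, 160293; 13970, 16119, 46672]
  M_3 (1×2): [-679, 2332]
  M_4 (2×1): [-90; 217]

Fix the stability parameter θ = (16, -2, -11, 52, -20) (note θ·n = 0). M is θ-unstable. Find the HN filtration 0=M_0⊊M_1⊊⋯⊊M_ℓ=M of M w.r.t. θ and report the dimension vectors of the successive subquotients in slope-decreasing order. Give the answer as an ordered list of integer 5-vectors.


Interval decomposition of M: I[1,5], I[2,2], I[2,3], I[5,5].
HN type (ℓ=5): μ^(1)=16; μ^(2)=1; μ^(3)=-2; μ^(4)=-13/2; μ^(5)=-20

((0, 0, 0, 1, 1); (1, 1, 1, 0, 0); (0, 1, 0, 0, 0); (0, 1, 1, 0, 0); (0, 0, 0, 0, 1))


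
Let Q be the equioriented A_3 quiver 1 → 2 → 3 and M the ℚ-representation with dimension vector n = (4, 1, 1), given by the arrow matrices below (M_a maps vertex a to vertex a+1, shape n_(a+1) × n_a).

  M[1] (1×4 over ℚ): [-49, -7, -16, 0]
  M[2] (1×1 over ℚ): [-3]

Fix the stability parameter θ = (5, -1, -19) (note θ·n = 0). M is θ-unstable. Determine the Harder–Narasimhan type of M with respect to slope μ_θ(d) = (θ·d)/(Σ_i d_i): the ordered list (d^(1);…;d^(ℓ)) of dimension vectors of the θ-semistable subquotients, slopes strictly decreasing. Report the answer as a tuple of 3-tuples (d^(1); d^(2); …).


Via rank(M_{q-1}∘⋯∘M_p): M ≅ I[1,1]^3, I[1,3].
μ_θ-semistable layers: μ^(1)=5; μ^(2)=-5

((3, 0, 0); (1, 1, 1))


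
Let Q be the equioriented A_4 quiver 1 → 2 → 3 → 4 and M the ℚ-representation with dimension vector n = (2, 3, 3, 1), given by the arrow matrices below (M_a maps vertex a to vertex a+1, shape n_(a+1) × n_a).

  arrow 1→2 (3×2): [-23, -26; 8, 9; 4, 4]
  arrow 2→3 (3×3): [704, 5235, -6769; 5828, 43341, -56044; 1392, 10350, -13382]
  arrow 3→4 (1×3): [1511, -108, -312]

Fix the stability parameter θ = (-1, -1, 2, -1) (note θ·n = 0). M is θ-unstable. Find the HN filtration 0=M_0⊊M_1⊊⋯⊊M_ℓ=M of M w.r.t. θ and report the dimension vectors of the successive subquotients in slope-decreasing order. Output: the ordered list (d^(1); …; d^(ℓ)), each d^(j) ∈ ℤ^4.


Via rank(M_{q-1}∘⋯∘M_p): M ≅ I[1,2], I[1,4], I[2,3], I[3,3].
μ_θ-semistable layers: μ^(1)=2; μ^(2)=1/2; μ^(3)=-1

((0, 0, 2, 0); (0, 0, 1, 1); (2, 3, 0, 0))


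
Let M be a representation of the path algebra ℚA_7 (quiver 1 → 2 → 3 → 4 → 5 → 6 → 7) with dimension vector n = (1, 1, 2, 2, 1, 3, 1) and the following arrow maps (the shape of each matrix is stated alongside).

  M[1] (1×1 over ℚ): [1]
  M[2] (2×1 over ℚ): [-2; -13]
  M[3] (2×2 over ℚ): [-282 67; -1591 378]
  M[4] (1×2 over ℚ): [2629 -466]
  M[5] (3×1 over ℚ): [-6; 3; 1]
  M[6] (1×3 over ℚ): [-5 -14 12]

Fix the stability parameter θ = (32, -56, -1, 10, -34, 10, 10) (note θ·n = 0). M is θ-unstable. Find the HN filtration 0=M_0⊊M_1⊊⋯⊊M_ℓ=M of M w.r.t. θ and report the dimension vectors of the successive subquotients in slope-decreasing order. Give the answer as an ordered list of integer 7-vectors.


Barcode: M ≅ I[1,6], I[3,4], I[6,6], I[6,7]. HN layers by μ_θ (4 steps, strictly decreasing):
  μ^(1)=10; μ^(2)=-1; μ^(3)=-25/3; μ^(4)=-12

((0, 0, 0, 1, 0, 3, 1); (0, 0, 1, 0, 0, 0, 0); (0, 0, 1, 1, 1, 0, 0); (1, 1, 0, 0, 0, 0, 0))


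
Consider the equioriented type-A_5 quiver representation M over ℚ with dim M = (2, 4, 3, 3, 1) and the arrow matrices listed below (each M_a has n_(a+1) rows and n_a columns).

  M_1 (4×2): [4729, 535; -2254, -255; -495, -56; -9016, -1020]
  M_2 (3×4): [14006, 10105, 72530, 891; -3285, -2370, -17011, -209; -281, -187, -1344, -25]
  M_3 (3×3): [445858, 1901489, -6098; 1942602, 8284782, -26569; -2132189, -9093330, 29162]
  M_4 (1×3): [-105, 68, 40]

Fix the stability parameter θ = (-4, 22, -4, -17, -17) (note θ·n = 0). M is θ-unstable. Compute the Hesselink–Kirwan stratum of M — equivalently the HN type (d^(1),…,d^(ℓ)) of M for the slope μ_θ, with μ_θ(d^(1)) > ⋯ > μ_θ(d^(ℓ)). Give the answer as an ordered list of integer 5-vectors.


Interval decomposition of M: I[1,4], I[1,5], I[2,2], I[2,4].
HN type (ℓ=3): μ^(1)=22; μ^(2)=1/3; μ^(3)=-4

((0, 1, 0, 0, 0); (0, 2, 2, 2, 0); (2, 1, 1, 1, 1))


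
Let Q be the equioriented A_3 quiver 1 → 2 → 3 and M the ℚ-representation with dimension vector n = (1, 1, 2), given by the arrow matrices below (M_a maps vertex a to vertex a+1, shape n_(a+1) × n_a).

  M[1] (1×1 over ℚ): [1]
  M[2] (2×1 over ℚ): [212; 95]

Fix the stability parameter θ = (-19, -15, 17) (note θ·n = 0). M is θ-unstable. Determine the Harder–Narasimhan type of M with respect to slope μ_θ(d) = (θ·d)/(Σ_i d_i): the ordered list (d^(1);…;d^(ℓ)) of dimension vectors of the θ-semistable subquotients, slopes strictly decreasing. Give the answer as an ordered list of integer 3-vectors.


Barcode: M ≅ I[1,3], I[3,3]. HN layers by μ_θ (3 steps, strictly decreasing):
  μ^(1)=17; μ^(2)=-15; μ^(3)=-19

((0, 0, 2); (0, 1, 0); (1, 0, 0))


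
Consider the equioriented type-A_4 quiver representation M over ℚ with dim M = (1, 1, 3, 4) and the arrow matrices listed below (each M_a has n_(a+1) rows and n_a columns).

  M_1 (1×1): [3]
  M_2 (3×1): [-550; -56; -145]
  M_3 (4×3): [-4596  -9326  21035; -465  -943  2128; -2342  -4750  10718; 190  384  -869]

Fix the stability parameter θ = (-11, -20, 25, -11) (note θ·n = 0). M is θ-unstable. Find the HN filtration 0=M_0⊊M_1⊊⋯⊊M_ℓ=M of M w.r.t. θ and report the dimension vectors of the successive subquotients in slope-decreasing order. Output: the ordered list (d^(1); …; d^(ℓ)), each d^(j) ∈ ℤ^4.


Interval decomposition of M: I[1,4], I[3,3], I[3,4], I[4,4]^2.
HN type (ℓ=4): μ^(1)=25; μ^(2)=7; μ^(3)=-11; μ^(4)=-31/2

((0, 0, 1, 0); (0, 0, 2, 2); (0, 0, 0, 2); (1, 1, 0, 0))


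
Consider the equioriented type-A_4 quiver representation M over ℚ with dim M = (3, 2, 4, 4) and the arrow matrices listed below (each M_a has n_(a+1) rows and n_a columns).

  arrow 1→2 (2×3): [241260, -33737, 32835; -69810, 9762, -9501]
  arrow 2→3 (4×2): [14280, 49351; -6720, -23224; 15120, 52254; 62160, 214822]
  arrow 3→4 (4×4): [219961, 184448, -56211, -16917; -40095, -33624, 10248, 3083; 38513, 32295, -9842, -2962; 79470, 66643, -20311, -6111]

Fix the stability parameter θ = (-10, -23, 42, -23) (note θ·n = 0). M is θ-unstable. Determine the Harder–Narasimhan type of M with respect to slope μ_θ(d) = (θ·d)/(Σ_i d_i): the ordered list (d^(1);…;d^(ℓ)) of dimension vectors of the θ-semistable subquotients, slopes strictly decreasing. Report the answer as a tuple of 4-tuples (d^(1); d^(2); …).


Via rank(M_{q-1}∘⋯∘M_p): M ≅ I[1,1], I[1,2], I[1,4], I[3,3], I[3,4]^2, I[4,4].
μ_θ-semistable layers: μ^(1)=42; μ^(2)=19/2; μ^(3)=-10; μ^(4)=-33/2; μ^(5)=-23

((0, 0, 1, 0); (0, 0, 3, 3); (1, 0, 0, 0); (2, 2, 0, 0); (0, 0, 0, 1))


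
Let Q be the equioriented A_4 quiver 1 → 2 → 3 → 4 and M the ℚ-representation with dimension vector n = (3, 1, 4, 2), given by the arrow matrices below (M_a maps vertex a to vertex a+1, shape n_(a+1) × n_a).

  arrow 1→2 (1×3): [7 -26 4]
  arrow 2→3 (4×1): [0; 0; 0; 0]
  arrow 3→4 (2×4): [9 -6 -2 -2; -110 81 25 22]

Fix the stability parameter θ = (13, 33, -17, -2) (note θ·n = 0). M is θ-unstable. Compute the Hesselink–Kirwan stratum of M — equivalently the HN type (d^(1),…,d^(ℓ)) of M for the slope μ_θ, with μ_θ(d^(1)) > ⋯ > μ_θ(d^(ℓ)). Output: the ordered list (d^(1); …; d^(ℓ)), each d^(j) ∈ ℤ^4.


Interval decomposition of M: I[1,1]^2, I[1,2], I[3,3]^2, I[3,4]^2.
HN type (ℓ=4): μ^(1)=33; μ^(2)=13; μ^(3)=-2; μ^(4)=-17

((0, 1, 0, 0); (3, 0, 0, 0); (0, 0, 0, 2); (0, 0, 4, 0))


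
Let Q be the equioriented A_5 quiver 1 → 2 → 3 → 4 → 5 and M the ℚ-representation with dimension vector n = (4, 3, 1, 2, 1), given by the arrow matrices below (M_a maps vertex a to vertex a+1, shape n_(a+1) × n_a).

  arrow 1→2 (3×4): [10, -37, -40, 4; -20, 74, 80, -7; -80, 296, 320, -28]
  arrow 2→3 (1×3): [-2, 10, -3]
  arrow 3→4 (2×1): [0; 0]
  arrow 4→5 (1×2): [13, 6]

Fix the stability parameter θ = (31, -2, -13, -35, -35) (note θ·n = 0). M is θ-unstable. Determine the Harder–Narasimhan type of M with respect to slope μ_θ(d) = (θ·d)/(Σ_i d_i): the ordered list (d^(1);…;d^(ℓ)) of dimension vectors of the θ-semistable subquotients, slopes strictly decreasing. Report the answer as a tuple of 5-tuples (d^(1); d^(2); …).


Barcode: M ≅ I[1,1]^2, I[1,2], I[1,3], I[2,2], I[4,4], I[4,5]. HN layers by μ_θ (5 steps, strictly decreasing):
  μ^(1)=31; μ^(2)=29/2; μ^(3)=16/3; μ^(4)=-2; μ^(5)=-35

((2, 0, 0, 0, 0); (1, 1, 0, 0, 0); (1, 1, 1, 0, 0); (0, 1, 0, 0, 0); (0, 0, 0, 2, 1))


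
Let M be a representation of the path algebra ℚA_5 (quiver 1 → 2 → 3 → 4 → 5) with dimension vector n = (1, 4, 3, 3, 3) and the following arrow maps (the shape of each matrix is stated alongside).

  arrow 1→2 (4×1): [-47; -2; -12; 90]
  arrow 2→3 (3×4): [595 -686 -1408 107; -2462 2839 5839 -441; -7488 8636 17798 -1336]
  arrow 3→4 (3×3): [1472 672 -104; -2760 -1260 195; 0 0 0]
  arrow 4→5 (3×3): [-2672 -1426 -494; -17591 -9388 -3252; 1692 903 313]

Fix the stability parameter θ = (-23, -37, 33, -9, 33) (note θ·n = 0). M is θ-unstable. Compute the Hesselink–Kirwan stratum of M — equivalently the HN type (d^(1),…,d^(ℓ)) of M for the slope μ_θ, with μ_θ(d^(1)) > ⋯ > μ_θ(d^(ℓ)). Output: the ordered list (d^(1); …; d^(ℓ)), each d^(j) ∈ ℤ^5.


Via rank(M_{q-1}∘⋯∘M_p): M ≅ I[1,3], I[2,2], I[2,3], I[2,5], I[4,4], I[4,5], I[5,5].
μ_θ-semistable layers: μ^(1)=33; μ^(2)=12; μ^(3)=-9; μ^(4)=-30; μ^(5)=-37

((0, 0, 2, 0, 3); (0, 0, 1, 1, 0); (0, 0, 0, 2, 0); (1, 1, 0, 0, 0); (0, 3, 0, 0, 0))


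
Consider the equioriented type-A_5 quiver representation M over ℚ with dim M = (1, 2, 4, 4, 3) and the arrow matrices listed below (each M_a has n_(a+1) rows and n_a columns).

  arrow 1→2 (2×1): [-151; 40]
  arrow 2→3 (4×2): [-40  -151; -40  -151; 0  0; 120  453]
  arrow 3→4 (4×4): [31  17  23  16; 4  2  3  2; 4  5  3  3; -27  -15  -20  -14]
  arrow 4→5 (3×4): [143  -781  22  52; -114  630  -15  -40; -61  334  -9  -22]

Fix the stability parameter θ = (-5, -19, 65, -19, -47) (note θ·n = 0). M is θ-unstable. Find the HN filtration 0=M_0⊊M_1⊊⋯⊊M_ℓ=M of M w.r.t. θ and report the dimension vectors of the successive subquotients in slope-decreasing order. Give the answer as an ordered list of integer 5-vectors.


Interval decomposition of M: I[1,2], I[2,3], I[3,5]^3, I[4,4].
HN type (ℓ=4): μ^(1)=65; μ^(2)=-1/3; μ^(3)=-12; μ^(4)=-19

((0, 0, 1, 0, 0); (0, 0, 3, 3, 3); (1, 1, 0, 0, 0); (0, 1, 0, 1, 0))


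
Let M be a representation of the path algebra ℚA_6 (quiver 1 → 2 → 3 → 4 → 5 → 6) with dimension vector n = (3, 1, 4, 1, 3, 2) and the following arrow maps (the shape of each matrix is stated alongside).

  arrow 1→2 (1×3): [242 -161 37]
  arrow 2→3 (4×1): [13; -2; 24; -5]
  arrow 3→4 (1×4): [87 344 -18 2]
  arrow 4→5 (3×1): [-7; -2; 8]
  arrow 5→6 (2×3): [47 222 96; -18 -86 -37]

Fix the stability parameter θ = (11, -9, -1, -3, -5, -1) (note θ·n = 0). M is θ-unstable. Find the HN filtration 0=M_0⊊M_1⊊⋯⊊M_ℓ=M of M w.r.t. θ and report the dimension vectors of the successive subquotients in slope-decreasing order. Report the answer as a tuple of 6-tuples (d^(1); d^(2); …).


Interval decomposition of M: I[1,1]^2, I[1,6], I[3,3]^3, I[5,5], I[5,6].
HN type (ℓ=4): μ^(1)=11; μ^(2)=-1; μ^(3)=-7/5; μ^(4)=-5

((2, 0, 0, 0, 0, 0); (0, 0, 3, 0, 0, 2); (1, 1, 1, 1, 1, 0); (0, 0, 0, 0, 2, 0))


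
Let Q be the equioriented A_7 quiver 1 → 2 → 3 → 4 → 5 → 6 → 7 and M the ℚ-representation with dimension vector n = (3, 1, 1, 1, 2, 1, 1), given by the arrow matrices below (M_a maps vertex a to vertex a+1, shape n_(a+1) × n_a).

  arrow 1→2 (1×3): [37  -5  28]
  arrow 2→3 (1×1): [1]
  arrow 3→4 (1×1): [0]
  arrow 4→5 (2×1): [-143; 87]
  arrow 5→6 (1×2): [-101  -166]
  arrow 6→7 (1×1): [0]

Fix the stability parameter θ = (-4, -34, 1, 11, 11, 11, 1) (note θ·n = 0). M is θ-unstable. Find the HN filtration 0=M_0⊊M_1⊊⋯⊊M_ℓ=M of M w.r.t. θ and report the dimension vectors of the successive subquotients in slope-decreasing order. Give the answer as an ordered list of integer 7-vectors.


Barcode: M ≅ I[1,1]^2, I[1,3], I[4,6], I[5,5], I[7,7]. HN layers by μ_θ (4 steps, strictly decreasing):
  μ^(1)=11; μ^(2)=1; μ^(3)=-4; μ^(4)=-19

((0, 0, 0, 1, 2, 1, 0); (0, 0, 1, 0, 0, 0, 1); (2, 0, 0, 0, 0, 0, 0); (1, 1, 0, 0, 0, 0, 0))


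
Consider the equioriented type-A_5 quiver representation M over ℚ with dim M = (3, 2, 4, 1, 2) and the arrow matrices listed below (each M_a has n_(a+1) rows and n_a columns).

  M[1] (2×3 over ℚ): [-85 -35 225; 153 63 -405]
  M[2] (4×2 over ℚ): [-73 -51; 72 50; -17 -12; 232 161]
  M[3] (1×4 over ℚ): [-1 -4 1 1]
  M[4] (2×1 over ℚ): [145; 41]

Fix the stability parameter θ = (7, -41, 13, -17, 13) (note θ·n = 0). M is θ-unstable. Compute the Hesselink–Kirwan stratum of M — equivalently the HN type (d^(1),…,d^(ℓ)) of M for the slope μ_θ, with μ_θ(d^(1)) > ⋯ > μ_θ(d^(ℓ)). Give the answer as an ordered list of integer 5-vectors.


Barcode: M ≅ I[1,1]^2, I[1,3], I[2,3], I[3,3], I[3,5], I[5,5]. HN layers by μ_θ (5 steps, strictly decreasing):
  μ^(1)=13; μ^(2)=7; μ^(3)=-2; μ^(4)=-17; μ^(5)=-41

((0, 0, 3, 0, 2); (2, 0, 0, 0, 0); (0, 0, 1, 1, 0); (1, 1, 0, 0, 0); (0, 1, 0, 0, 0))


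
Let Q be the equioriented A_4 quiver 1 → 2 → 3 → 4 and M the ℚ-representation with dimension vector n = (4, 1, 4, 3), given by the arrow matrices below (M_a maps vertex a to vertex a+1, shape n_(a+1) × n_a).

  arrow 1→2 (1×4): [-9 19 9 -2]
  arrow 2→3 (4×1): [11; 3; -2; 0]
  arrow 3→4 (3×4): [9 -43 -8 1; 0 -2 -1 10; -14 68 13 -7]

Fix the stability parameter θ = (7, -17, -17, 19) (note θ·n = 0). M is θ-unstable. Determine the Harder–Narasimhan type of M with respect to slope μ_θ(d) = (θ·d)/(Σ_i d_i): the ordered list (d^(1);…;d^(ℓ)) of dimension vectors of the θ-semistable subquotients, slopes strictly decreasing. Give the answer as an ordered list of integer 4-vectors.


Barcode: M ≅ I[1,1]^3, I[1,4], I[3,3], I[3,4]^2. HN layers by μ_θ (4 steps, strictly decreasing):
  μ^(1)=19; μ^(2)=7; μ^(3)=-9; μ^(4)=-17

((0, 0, 0, 3); (3, 0, 0, 0); (1, 1, 1, 0); (0, 0, 3, 0))


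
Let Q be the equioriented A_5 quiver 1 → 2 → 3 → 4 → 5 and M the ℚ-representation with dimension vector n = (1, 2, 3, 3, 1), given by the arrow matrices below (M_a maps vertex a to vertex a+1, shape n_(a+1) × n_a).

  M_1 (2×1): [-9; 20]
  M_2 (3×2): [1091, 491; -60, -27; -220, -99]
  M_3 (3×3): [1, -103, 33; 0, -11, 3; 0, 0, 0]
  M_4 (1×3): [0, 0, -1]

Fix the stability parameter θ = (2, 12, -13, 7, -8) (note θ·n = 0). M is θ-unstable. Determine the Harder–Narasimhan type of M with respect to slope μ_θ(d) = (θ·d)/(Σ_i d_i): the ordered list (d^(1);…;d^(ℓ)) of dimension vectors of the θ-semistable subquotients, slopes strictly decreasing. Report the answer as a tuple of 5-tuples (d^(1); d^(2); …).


Interval decomposition of M: I[1,4], I[2,3], I[3,4], I[4,5].
HN type (ℓ=4): μ^(1)=7; μ^(2)=1/3; μ^(3)=-1/2; μ^(4)=-13

((0, 0, 0, 2, 0); (1, 1, 1, 0, 0); (0, 1, 1, 1, 1); (0, 0, 1, 0, 0))


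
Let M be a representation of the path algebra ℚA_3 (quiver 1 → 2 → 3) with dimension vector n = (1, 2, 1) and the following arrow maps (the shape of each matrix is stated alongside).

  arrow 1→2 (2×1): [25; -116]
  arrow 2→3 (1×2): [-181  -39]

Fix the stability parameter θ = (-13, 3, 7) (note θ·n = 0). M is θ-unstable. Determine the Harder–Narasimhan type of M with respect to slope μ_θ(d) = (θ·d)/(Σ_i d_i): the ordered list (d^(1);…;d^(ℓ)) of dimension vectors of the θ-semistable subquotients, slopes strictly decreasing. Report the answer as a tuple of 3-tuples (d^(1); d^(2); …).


Interval decomposition of M: I[1,3], I[2,2].
HN type (ℓ=3): μ^(1)=7; μ^(2)=3; μ^(3)=-13

((0, 0, 1); (0, 2, 0); (1, 0, 0))


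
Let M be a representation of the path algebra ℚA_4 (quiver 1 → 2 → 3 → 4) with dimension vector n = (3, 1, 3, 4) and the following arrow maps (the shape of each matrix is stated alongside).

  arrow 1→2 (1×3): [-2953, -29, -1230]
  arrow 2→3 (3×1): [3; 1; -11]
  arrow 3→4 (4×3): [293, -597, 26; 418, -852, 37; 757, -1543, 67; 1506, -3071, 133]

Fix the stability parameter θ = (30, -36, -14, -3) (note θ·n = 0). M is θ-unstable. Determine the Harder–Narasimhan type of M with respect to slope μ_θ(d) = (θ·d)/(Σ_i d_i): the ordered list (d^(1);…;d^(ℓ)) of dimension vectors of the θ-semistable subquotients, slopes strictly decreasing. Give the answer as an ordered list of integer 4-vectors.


Via rank(M_{q-1}∘⋯∘M_p): M ≅ I[1,1]^2, I[1,4], I[3,4]^2, I[4,4].
μ_θ-semistable layers: μ^(1)=30; μ^(2)=-3; μ^(3)=-20/3; μ^(4)=-14

((2, 0, 0, 0); (0, 0, 0, 4); (1, 1, 1, 0); (0, 0, 2, 0))


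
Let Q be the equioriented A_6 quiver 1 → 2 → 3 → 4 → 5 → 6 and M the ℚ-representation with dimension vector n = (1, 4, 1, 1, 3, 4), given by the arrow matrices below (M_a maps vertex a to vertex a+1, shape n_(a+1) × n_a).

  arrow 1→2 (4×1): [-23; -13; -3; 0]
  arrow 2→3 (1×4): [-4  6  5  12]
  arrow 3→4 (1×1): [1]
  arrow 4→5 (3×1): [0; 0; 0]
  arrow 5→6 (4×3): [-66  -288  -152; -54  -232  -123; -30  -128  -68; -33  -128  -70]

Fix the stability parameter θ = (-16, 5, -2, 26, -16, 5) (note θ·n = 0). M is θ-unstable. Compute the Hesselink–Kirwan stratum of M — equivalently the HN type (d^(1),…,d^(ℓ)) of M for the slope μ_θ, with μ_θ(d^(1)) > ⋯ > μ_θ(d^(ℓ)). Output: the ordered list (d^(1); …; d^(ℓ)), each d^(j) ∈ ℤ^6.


Via rank(M_{q-1}∘⋯∘M_p): M ≅ I[1,4], I[2,2]^3, I[5,5], I[5,6]^2, I[6,6]^2.
μ_θ-semistable layers: μ^(1)=26; μ^(2)=5; μ^(3)=3/2; μ^(4)=-16

((0, 0, 0, 1, 0, 0); (0, 3, 0, 0, 0, 4); (0, 1, 1, 0, 0, 0); (1, 0, 0, 0, 3, 0))


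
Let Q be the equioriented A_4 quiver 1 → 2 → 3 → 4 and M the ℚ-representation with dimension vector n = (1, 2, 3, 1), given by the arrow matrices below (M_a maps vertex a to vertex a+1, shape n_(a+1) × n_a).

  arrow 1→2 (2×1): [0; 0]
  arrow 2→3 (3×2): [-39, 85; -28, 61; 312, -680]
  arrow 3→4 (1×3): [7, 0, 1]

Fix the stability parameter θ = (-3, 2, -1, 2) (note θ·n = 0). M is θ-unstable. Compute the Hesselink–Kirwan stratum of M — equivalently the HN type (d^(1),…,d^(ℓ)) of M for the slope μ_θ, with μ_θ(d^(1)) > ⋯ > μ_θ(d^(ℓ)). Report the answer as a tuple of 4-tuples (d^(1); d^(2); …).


Interval decomposition of M: I[1,1], I[2,3], I[2,4], I[3,3].
HN type (ℓ=4): μ^(1)=2; μ^(2)=1/2; μ^(3)=-1; μ^(4)=-3

((0, 0, 0, 1); (0, 2, 2, 0); (0, 0, 1, 0); (1, 0, 0, 0))


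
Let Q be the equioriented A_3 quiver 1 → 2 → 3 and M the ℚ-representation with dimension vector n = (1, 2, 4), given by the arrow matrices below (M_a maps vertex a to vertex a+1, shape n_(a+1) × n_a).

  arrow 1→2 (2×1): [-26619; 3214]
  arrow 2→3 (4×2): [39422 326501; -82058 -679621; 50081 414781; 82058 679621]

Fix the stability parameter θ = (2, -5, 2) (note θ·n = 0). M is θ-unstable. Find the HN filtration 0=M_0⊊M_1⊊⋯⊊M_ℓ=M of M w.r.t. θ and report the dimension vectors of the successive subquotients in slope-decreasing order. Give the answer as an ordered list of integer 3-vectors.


Via rank(M_{q-1}∘⋯∘M_p): M ≅ I[1,3], I[2,3], I[3,3]^2.
μ_θ-semistable layers: μ^(1)=2; μ^(2)=-3/2; μ^(3)=-5

((0, 0, 4); (1, 1, 0); (0, 1, 0))
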